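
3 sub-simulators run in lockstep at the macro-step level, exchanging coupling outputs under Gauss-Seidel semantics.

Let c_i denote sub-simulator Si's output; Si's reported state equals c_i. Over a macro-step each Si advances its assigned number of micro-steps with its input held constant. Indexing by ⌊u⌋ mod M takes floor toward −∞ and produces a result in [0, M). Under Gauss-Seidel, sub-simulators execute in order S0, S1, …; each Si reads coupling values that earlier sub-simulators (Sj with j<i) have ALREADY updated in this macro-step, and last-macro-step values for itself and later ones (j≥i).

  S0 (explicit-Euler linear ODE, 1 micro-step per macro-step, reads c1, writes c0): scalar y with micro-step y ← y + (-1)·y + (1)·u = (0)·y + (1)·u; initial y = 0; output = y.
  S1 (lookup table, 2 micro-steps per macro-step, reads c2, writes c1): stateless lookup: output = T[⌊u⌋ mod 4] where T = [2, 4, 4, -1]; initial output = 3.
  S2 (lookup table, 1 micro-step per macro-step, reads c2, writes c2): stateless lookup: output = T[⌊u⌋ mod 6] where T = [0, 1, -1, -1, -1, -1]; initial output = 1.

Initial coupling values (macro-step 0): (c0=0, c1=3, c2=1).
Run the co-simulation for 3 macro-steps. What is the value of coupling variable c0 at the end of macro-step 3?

c0 at macro-step 3 = 4

macro 1: S0 reads c1=3 → after 1×micro: 3; S1 reads c2=1 → after 2×micro: 4; S2 reads c2=1 → after 1×micro: 1 ⇒ (c0=3, c1=4, c2=1)
macro 2: S0 reads c1=4 → after 1×micro: 4; S1 reads c2=1 → after 2×micro: 4; S2 reads c2=1 → after 1×micro: 1 ⇒ (c0=4, c1=4, c2=1)
macro 3: S0 reads c1=4 → after 1×micro: 4; S1 reads c2=1 → after 2×micro: 4; S2 reads c2=1 → after 1×micro: 1 ⇒ (c0=4, c1=4, c2=1)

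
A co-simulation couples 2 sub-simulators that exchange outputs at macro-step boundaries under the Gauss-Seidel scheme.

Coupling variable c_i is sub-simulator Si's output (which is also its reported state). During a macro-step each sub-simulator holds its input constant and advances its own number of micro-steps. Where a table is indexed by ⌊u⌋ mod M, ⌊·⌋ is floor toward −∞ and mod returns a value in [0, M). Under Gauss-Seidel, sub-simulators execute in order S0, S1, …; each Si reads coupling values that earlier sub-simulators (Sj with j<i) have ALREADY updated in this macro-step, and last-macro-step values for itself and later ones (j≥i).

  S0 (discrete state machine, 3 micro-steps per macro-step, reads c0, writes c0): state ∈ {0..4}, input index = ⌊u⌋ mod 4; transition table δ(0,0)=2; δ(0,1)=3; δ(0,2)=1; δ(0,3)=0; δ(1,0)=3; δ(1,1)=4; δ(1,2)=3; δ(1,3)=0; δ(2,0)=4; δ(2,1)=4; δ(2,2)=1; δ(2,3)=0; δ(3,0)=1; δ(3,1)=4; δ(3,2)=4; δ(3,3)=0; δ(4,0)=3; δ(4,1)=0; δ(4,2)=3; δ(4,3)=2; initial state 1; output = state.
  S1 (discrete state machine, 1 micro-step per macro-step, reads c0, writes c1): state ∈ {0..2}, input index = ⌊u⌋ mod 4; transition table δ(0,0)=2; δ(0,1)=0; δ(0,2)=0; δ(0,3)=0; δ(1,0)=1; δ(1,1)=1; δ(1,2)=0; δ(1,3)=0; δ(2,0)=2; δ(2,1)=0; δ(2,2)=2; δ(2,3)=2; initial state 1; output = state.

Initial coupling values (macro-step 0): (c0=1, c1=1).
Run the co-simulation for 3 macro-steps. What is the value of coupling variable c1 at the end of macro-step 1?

c1 at macro-step 1 = 0

macro 1: S0 reads c0=1 → after 3×micro: 3; S1 reads c0=3 → after 1×micro: 0 ⇒ (c0=3, c1=0)
macro 2: S0 reads c0=3 → after 3×micro: 0; S1 reads c0=0 → after 1×micro: 2 ⇒ (c0=0, c1=2)
macro 3: S0 reads c0=0 → after 3×micro: 3; S1 reads c0=3 → after 1×micro: 2 ⇒ (c0=3, c1=2)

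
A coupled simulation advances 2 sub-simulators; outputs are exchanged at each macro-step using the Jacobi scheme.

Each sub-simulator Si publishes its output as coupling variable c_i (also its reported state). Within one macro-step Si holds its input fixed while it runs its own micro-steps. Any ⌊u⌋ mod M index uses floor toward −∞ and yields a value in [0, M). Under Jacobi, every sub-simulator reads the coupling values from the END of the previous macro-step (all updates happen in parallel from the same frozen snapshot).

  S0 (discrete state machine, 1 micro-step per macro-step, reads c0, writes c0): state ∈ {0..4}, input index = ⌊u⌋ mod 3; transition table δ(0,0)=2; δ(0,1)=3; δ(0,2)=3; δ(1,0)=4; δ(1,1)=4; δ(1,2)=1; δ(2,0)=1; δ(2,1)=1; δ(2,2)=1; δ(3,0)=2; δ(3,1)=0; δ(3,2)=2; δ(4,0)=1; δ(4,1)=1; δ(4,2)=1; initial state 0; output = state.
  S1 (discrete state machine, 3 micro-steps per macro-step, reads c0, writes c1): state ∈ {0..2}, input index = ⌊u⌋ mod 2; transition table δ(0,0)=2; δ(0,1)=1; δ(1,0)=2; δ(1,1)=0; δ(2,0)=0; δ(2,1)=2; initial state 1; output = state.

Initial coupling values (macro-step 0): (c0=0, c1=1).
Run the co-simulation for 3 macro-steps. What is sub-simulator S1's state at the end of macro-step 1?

macro 1: S0 reads c0=0 → after 1×micro: 2; S1 reads c0=0 → after 3×micro: 2 ⇒ (c0=2, c1=2)
macro 2: S0 reads c0=2 → after 1×micro: 1; S1 reads c0=2 → after 3×micro: 0 ⇒ (c0=1, c1=0)
macro 3: S0 reads c0=1 → after 1×micro: 4; S1 reads c0=1 → after 3×micro: 1 ⇒ (c0=4, c1=1)

S1 state at macro-step 1 = 2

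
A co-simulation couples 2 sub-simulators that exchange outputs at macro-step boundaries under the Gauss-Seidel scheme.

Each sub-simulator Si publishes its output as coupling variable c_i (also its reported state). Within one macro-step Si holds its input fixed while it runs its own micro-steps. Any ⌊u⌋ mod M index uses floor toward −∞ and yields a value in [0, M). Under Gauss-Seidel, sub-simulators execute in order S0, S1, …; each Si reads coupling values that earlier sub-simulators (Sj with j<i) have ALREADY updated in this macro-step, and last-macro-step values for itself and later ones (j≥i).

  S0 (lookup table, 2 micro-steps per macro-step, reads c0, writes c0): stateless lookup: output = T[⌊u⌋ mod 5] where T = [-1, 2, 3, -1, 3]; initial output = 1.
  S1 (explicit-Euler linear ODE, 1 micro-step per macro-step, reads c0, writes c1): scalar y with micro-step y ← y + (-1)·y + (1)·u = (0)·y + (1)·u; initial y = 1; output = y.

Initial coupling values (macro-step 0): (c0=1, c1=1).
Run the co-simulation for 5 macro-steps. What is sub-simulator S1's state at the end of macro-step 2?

macro 1: S0 reads c0=1 → after 2×micro: 2; S1 reads c0=2 → after 1×micro: 2 ⇒ (c0=2, c1=2)
macro 2: S0 reads c0=2 → after 2×micro: 3; S1 reads c0=3 → after 1×micro: 3 ⇒ (c0=3, c1=3)
macro 3: S0 reads c0=3 → after 2×micro: -1; S1 reads c0=-1 → after 1×micro: -1 ⇒ (c0=-1, c1=-1)
macro 4: S0 reads c0=-1 → after 2×micro: 3; S1 reads c0=3 → after 1×micro: 3 ⇒ (c0=3, c1=3)
macro 5: S0 reads c0=3 → after 2×micro: -1; S1 reads c0=-1 → after 1×micro: -1 ⇒ (c0=-1, c1=-1)

S1 state at macro-step 2 = 3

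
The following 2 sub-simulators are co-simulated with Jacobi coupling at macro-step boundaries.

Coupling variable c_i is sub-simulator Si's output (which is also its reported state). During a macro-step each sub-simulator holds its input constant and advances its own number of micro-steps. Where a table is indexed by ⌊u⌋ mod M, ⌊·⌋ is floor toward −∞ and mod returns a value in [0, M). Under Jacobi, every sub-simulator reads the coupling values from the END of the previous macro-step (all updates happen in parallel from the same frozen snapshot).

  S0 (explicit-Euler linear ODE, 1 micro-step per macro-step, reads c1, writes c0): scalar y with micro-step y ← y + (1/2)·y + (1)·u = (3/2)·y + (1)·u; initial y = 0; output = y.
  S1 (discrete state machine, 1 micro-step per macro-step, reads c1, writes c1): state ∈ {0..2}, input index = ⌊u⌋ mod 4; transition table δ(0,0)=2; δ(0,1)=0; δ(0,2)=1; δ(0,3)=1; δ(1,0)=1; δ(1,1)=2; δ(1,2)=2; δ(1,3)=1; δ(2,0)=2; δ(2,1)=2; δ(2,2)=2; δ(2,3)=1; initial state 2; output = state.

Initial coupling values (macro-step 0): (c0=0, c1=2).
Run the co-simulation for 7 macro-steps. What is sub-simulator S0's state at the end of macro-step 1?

S0 state at macro-step 1 = 2

macro 1: S0 reads c1=2 → after 1×micro: 2; S1 reads c1=2 → after 1×micro: 2 ⇒ (c0=2, c1=2)
macro 2: S0 reads c1=2 → after 1×micro: 5; S1 reads c1=2 → after 1×micro: 2 ⇒ (c0=5, c1=2)
macro 3: S0 reads c1=2 → after 1×micro: 19/2; S1 reads c1=2 → after 1×micro: 2 ⇒ (c0=19/2, c1=2)
macro 4: S0 reads c1=2 → after 1×micro: 65/4; S1 reads c1=2 → after 1×micro: 2 ⇒ (c0=65/4, c1=2)
macro 5: S0 reads c1=2 → after 1×micro: 211/8; S1 reads c1=2 → after 1×micro: 2 ⇒ (c0=211/8, c1=2)
macro 6: S0 reads c1=2 → after 1×micro: 665/16; S1 reads c1=2 → after 1×micro: 2 ⇒ (c0=665/16, c1=2)
macro 7: S0 reads c1=2 → after 1×micro: 2059/32; S1 reads c1=2 → after 1×micro: 2 ⇒ (c0=2059/32, c1=2)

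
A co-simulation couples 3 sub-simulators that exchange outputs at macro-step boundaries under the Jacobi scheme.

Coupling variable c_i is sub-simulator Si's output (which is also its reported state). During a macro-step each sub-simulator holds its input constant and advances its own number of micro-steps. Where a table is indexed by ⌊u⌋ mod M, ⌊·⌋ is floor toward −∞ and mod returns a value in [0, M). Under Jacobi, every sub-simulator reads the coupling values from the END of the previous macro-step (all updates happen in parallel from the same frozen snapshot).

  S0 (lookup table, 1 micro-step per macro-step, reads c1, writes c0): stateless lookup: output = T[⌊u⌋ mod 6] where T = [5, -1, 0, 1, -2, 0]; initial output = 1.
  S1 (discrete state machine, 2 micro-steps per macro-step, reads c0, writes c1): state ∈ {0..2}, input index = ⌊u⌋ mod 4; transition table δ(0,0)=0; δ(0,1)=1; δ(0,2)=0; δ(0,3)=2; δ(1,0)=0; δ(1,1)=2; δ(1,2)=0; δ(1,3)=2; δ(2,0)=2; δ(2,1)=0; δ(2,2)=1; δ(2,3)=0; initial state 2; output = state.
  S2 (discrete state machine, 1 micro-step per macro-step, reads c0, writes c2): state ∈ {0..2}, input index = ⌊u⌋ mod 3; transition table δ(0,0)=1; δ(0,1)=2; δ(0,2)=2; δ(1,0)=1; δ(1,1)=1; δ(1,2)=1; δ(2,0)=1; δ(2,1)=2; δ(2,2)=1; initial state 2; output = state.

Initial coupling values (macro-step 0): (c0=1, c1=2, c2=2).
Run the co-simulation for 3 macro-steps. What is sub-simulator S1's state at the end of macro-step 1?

S1 state at macro-step 1 = 1

macro 1: S0 reads c1=2 → after 1×micro: 0; S1 reads c0=1 → after 2×micro: 1; S2 reads c0=1 → after 1×micro: 2 ⇒ (c0=0, c1=1, c2=2)
macro 2: S0 reads c1=1 → after 1×micro: -1; S1 reads c0=0 → after 2×micro: 0; S2 reads c0=0 → after 1×micro: 1 ⇒ (c0=-1, c1=0, c2=1)
macro 3: S0 reads c1=0 → after 1×micro: 5; S1 reads c0=-1 → after 2×micro: 0; S2 reads c0=-1 → after 1×micro: 1 ⇒ (c0=5, c1=0, c2=1)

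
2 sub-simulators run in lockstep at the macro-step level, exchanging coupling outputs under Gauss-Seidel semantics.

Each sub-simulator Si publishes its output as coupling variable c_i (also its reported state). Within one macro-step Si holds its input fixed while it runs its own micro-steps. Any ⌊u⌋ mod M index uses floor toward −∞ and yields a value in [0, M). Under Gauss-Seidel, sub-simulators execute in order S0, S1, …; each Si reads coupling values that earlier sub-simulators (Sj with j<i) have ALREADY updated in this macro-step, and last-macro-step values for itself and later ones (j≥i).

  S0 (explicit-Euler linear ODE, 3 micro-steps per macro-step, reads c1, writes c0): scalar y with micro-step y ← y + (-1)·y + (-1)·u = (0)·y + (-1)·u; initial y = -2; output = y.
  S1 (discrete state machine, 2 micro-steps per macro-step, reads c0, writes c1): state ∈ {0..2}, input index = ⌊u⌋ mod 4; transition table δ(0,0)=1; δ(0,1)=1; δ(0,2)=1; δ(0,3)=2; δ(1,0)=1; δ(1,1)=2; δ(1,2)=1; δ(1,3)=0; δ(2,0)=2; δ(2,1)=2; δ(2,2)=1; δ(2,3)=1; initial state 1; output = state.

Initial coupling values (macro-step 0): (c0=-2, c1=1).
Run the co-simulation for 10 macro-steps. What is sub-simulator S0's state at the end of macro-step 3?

S0 state at macro-step 3 = -1

macro 1: S0 reads c1=1 → after 3×micro: -1; S1 reads c0=-1 → after 2×micro: 2 ⇒ (c0=-1, c1=2)
macro 2: S0 reads c1=2 → after 3×micro: -2; S1 reads c0=-2 → after 2×micro: 1 ⇒ (c0=-2, c1=1)
macro 3: S0 reads c1=1 → after 3×micro: -1; S1 reads c0=-1 → after 2×micro: 2 ⇒ (c0=-1, c1=2)
macro 4: S0 reads c1=2 → after 3×micro: -2; S1 reads c0=-2 → after 2×micro: 1 ⇒ (c0=-2, c1=1)
macro 5: S0 reads c1=1 → after 3×micro: -1; S1 reads c0=-1 → after 2×micro: 2 ⇒ (c0=-1, c1=2)
macro 6: S0 reads c1=2 → after 3×micro: -2; S1 reads c0=-2 → after 2×micro: 1 ⇒ (c0=-2, c1=1)
macro 7: S0 reads c1=1 → after 3×micro: -1; S1 reads c0=-1 → after 2×micro: 2 ⇒ (c0=-1, c1=2)
macro 8: S0 reads c1=2 → after 3×micro: -2; S1 reads c0=-2 → after 2×micro: 1 ⇒ (c0=-2, c1=1)
macro 9: S0 reads c1=1 → after 3×micro: -1; S1 reads c0=-1 → after 2×micro: 2 ⇒ (c0=-1, c1=2)
macro 10: S0 reads c1=2 → after 3×micro: -2; S1 reads c0=-2 → after 2×micro: 1 ⇒ (c0=-2, c1=1)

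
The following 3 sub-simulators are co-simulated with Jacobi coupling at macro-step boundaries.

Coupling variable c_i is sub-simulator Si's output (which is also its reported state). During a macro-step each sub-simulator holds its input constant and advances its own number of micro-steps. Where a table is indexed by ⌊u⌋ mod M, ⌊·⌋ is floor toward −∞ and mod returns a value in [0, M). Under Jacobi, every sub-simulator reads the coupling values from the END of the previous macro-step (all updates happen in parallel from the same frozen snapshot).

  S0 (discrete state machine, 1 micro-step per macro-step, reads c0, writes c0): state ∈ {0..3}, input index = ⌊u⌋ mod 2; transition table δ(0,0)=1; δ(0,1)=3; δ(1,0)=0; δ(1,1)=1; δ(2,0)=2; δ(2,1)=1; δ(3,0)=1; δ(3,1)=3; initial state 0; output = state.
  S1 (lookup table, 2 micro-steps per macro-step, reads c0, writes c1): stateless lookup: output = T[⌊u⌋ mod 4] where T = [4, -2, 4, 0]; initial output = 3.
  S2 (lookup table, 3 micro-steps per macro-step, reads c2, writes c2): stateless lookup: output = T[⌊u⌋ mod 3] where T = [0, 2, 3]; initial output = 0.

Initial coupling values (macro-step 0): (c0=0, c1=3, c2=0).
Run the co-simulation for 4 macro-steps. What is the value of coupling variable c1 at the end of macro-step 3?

macro 1: S0 reads c0=0 → after 1×micro: 1; S1 reads c0=0 → after 2×micro: 4; S2 reads c2=0 → after 3×micro: 0 ⇒ (c0=1, c1=4, c2=0)
macro 2: S0 reads c0=1 → after 1×micro: 1; S1 reads c0=1 → after 2×micro: -2; S2 reads c2=0 → after 3×micro: 0 ⇒ (c0=1, c1=-2, c2=0)
macro 3: S0 reads c0=1 → after 1×micro: 1; S1 reads c0=1 → after 2×micro: -2; S2 reads c2=0 → after 3×micro: 0 ⇒ (c0=1, c1=-2, c2=0)
macro 4: S0 reads c0=1 → after 1×micro: 1; S1 reads c0=1 → after 2×micro: -2; S2 reads c2=0 → after 3×micro: 0 ⇒ (c0=1, c1=-2, c2=0)

c1 at macro-step 3 = -2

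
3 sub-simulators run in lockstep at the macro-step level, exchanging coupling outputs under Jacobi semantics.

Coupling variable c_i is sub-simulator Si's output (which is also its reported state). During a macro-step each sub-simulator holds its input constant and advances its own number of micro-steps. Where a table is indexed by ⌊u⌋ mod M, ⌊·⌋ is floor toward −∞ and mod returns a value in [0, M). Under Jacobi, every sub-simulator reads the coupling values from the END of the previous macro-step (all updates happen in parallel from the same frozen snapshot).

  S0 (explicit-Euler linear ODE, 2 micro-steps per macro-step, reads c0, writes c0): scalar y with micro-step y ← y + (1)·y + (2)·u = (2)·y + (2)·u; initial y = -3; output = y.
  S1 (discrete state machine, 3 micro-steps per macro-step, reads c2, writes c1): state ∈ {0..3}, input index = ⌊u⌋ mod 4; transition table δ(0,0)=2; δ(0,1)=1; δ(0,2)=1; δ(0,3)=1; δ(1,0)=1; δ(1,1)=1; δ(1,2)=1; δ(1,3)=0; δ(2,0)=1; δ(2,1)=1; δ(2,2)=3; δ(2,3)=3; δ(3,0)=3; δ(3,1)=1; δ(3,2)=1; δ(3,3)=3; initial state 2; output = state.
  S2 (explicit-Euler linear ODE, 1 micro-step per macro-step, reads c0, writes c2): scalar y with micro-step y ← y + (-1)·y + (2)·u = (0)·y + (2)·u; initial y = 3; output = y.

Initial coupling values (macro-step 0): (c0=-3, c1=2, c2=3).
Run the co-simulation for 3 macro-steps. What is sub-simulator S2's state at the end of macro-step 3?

macro 1: S0 reads c0=-3 → after 2×micro: -30; S1 reads c2=3 → after 3×micro: 3; S2 reads c0=-3 → after 1×micro: -6 ⇒ (c0=-30, c1=3, c2=-6)
macro 2: S0 reads c0=-30 → after 2×micro: -300; S1 reads c2=-6 → after 3×micro: 1; S2 reads c0=-30 → after 1×micro: -60 ⇒ (c0=-300, c1=1, c2=-60)
macro 3: S0 reads c0=-300 → after 2×micro: -3000; S1 reads c2=-60 → after 3×micro: 1; S2 reads c0=-300 → after 1×micro: -600 ⇒ (c0=-3000, c1=1, c2=-600)

S2 state at macro-step 3 = -600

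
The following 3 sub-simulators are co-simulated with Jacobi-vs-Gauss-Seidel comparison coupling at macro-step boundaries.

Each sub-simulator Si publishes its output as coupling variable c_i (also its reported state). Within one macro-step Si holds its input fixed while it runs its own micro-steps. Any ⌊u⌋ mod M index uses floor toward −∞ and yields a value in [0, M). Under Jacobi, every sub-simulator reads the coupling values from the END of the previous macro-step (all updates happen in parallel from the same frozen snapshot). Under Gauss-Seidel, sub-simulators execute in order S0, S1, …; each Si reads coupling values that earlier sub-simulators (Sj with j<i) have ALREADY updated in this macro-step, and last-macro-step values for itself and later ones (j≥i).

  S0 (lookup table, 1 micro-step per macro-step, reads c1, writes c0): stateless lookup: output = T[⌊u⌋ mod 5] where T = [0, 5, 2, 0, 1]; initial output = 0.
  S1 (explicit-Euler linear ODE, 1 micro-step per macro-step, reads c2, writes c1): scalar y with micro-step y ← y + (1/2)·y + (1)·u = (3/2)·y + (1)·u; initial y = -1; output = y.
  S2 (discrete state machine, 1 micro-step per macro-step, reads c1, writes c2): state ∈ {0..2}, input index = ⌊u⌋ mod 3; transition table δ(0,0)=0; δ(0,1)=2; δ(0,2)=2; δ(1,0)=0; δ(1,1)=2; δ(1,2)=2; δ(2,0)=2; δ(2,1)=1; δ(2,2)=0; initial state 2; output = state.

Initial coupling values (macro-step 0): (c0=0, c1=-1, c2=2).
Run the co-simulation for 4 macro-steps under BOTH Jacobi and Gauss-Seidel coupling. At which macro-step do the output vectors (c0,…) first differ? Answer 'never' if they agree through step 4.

[Jacobi] macro 1: S0 reads c1=-1 → after 1×micro: 1; S1 reads c2=2 → after 1×micro: 1/2; S2 reads c1=-1 → after 1×micro: 0 ⇒ (c0=1, c1=1/2, c2=0)
[Jacobi] macro 2: S0 reads c1=1/2 → after 1×micro: 0; S1 reads c2=0 → after 1×micro: 3/4; S2 reads c1=1/2 → after 1×micro: 0 ⇒ (c0=0, c1=3/4, c2=0)
[Jacobi] macro 3: S0 reads c1=3/4 → after 1×micro: 0; S1 reads c2=0 → after 1×micro: 9/8; S2 reads c1=3/4 → after 1×micro: 0 ⇒ (c0=0, c1=9/8, c2=0)
[Jacobi] macro 4: S0 reads c1=9/8 → after 1×micro: 5; S1 reads c2=0 → after 1×micro: 27/16; S2 reads c1=9/8 → after 1×micro: 2 ⇒ (c0=5, c1=27/16, c2=2)
[Gauss-Seidel] macro 1: S0 reads c1=-1 → after 1×micro: 1; S1 reads c2=2 → after 1×micro: 1/2; S2 reads c1=1/2 → after 1×micro: 2 ⇒ (c0=1, c1=1/2, c2=2)
[Gauss-Seidel] macro 2: S0 reads c1=1/2 → after 1×micro: 0; S1 reads c2=2 → after 1×micro: 11/4; S2 reads c1=11/4 → after 1×micro: 0 ⇒ (c0=0, c1=11/4, c2=0)
[Gauss-Seidel] macro 3: S0 reads c1=11/4 → after 1×micro: 2; S1 reads c2=0 → after 1×micro: 33/8; S2 reads c1=33/8 → after 1×micro: 2 ⇒ (c0=2, c1=33/8, c2=2)
[Gauss-Seidel] macro 4: S0 reads c1=33/8 → after 1×micro: 1; S1 reads c2=2 → after 1×micro: 131/16; S2 reads c1=131/16 → after 1×micro: 0 ⇒ (c0=1, c1=131/16, c2=0)

first divergence at macro-step: 1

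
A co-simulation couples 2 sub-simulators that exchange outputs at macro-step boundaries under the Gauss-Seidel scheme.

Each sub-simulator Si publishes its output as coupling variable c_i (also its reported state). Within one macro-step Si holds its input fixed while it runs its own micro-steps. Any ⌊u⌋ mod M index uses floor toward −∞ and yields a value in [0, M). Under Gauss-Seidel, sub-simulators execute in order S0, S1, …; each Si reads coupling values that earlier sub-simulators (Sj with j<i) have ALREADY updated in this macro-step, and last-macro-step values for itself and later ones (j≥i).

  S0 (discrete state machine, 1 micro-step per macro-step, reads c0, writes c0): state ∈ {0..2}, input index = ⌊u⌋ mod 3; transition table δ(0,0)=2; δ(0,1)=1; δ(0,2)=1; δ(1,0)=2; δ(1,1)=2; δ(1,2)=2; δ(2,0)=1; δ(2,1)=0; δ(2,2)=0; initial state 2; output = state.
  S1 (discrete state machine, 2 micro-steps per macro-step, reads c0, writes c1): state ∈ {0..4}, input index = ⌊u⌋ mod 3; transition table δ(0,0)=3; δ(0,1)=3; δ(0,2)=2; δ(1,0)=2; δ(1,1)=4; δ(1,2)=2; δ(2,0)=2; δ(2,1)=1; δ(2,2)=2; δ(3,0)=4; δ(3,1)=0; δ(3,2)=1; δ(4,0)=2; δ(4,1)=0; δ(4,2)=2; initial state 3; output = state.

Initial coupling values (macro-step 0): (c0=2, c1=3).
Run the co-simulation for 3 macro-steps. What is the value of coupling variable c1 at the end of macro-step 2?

macro 1: S0 reads c0=2 → after 1×micro: 0; S1 reads c0=0 → after 2×micro: 2 ⇒ (c0=0, c1=2)
macro 2: S0 reads c0=0 → after 1×micro: 2; S1 reads c0=2 → after 2×micro: 2 ⇒ (c0=2, c1=2)
macro 3: S0 reads c0=2 → after 1×micro: 0; S1 reads c0=0 → after 2×micro: 2 ⇒ (c0=0, c1=2)

c1 at macro-step 2 = 2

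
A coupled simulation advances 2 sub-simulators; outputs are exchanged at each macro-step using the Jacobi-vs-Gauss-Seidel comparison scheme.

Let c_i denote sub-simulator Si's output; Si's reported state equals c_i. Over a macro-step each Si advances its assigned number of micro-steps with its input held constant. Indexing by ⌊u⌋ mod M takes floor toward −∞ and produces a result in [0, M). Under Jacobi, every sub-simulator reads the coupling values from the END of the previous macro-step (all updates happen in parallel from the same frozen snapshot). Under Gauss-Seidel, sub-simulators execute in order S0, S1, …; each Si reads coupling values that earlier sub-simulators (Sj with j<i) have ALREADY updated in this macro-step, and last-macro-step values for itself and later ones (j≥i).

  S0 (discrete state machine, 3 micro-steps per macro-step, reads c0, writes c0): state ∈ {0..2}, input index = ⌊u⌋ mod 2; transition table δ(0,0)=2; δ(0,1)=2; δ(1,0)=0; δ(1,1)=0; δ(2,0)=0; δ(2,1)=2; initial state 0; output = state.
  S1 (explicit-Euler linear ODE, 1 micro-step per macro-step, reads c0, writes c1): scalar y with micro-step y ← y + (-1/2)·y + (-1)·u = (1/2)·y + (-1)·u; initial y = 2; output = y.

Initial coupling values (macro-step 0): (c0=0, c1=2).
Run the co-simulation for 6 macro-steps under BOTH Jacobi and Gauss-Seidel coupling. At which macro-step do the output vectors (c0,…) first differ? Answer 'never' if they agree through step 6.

first divergence at macro-step: 1

[Jacobi] macro 1: S0 reads c0=0 → after 3×micro: 2; S1 reads c0=0 → after 1×micro: 1 ⇒ (c0=2, c1=1)
[Jacobi] macro 2: S0 reads c0=2 → after 3×micro: 0; S1 reads c0=2 → after 1×micro: -3/2 ⇒ (c0=0, c1=-3/2)
[Jacobi] macro 3: S0 reads c0=0 → after 3×micro: 2; S1 reads c0=0 → after 1×micro: -3/4 ⇒ (c0=2, c1=-3/4)
[Jacobi] macro 4: S0 reads c0=2 → after 3×micro: 0; S1 reads c0=2 → after 1×micro: -19/8 ⇒ (c0=0, c1=-19/8)
[Jacobi] macro 5: S0 reads c0=0 → after 3×micro: 2; S1 reads c0=0 → after 1×micro: -19/16 ⇒ (c0=2, c1=-19/16)
[Jacobi] macro 6: S0 reads c0=2 → after 3×micro: 0; S1 reads c0=2 → after 1×micro: -83/32 ⇒ (c0=0, c1=-83/32)
[Gauss-Seidel] macro 1: S0 reads c0=0 → after 3×micro: 2; S1 reads c0=2 → after 1×micro: -1 ⇒ (c0=2, c1=-1)
[Gauss-Seidel] macro 2: S0 reads c0=2 → after 3×micro: 0; S1 reads c0=0 → after 1×micro: -1/2 ⇒ (c0=0, c1=-1/2)
[Gauss-Seidel] macro 3: S0 reads c0=0 → after 3×micro: 2; S1 reads c0=2 → after 1×micro: -9/4 ⇒ (c0=2, c1=-9/4)
[Gauss-Seidel] macro 4: S0 reads c0=2 → after 3×micro: 0; S1 reads c0=0 → after 1×micro: -9/8 ⇒ (c0=0, c1=-9/8)
[Gauss-Seidel] macro 5: S0 reads c0=0 → after 3×micro: 2; S1 reads c0=2 → after 1×micro: -41/16 ⇒ (c0=2, c1=-41/16)
[Gauss-Seidel] macro 6: S0 reads c0=2 → after 3×micro: 0; S1 reads c0=0 → after 1×micro: -41/32 ⇒ (c0=0, c1=-41/32)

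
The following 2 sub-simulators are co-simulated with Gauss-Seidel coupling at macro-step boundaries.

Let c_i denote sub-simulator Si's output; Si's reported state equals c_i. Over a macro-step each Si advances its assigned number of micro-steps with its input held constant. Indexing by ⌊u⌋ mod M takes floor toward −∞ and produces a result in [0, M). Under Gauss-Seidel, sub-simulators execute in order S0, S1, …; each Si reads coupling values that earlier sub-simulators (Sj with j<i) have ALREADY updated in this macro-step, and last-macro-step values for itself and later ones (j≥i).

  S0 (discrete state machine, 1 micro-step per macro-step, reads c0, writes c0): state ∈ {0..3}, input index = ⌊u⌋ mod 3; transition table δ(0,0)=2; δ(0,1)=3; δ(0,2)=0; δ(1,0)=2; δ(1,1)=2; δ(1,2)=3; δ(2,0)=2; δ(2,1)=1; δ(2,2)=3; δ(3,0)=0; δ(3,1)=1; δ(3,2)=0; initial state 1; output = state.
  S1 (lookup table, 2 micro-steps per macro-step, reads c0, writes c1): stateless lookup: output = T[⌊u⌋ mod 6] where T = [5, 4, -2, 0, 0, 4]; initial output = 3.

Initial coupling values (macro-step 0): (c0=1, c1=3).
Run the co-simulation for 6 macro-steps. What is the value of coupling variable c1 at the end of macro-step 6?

macro 1: S0 reads c0=1 → after 1×micro: 2; S1 reads c0=2 → after 2×micro: -2 ⇒ (c0=2, c1=-2)
macro 2: S0 reads c0=2 → after 1×micro: 3; S1 reads c0=3 → after 2×micro: 0 ⇒ (c0=3, c1=0)
macro 3: S0 reads c0=3 → after 1×micro: 0; S1 reads c0=0 → after 2×micro: 5 ⇒ (c0=0, c1=5)
macro 4: S0 reads c0=0 → after 1×micro: 2; S1 reads c0=2 → after 2×micro: -2 ⇒ (c0=2, c1=-2)
macro 5: S0 reads c0=2 → after 1×micro: 3; S1 reads c0=3 → after 2×micro: 0 ⇒ (c0=3, c1=0)
macro 6: S0 reads c0=3 → after 1×micro: 0; S1 reads c0=0 → after 2×micro: 5 ⇒ (c0=0, c1=5)

c1 at macro-step 6 = 5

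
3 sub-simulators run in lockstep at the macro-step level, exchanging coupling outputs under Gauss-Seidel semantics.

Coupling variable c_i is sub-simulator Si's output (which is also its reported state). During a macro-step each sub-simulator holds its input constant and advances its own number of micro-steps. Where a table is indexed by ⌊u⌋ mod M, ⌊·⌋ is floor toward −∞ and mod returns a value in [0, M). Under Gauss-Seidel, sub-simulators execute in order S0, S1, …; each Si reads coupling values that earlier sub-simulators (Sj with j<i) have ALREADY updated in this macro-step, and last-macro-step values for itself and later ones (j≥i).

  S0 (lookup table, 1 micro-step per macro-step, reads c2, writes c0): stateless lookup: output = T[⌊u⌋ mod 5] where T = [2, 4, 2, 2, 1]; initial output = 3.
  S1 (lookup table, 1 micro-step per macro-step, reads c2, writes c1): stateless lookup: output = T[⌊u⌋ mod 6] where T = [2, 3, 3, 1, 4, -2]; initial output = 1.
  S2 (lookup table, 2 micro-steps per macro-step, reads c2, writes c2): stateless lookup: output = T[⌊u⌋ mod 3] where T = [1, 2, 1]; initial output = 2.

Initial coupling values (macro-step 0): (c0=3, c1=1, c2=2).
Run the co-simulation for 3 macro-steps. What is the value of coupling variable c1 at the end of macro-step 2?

c1 at macro-step 2 = 3

macro 1: S0 reads c2=2 → after 1×micro: 2; S1 reads c2=2 → after 1×micro: 3; S2 reads c2=2 → after 2×micro: 1 ⇒ (c0=2, c1=3, c2=1)
macro 2: S0 reads c2=1 → after 1×micro: 4; S1 reads c2=1 → after 1×micro: 3; S2 reads c2=1 → after 2×micro: 2 ⇒ (c0=4, c1=3, c2=2)
macro 3: S0 reads c2=2 → after 1×micro: 2; S1 reads c2=2 → after 1×micro: 3; S2 reads c2=2 → after 2×micro: 1 ⇒ (c0=2, c1=3, c2=1)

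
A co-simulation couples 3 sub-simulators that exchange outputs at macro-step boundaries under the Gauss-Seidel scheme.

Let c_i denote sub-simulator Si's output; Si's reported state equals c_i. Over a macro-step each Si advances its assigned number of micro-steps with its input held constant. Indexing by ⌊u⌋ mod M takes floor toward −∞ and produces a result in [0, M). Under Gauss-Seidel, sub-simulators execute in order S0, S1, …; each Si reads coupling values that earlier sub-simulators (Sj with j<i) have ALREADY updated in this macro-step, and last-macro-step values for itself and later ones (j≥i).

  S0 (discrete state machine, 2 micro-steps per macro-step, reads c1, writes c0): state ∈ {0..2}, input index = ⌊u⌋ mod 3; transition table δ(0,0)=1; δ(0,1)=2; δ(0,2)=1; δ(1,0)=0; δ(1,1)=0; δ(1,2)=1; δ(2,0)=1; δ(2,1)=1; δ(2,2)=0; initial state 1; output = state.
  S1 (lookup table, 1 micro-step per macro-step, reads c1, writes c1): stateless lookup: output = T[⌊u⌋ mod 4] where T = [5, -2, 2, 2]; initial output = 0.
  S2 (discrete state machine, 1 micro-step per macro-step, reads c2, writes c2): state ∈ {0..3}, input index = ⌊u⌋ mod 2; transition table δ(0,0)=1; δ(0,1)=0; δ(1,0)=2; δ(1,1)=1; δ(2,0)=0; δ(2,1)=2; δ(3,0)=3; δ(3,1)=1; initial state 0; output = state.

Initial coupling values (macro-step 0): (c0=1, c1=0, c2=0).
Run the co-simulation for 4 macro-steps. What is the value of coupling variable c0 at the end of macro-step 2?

c0 at macro-step 2 = 1

macro 1: S0 reads c1=0 → after 2×micro: 1; S1 reads c1=0 → after 1×micro: 5; S2 reads c2=0 → after 1×micro: 1 ⇒ (c0=1, c1=5, c2=1)
macro 2: S0 reads c1=5 → after 2×micro: 1; S1 reads c1=5 → after 1×micro: -2; S2 reads c2=1 → after 1×micro: 1 ⇒ (c0=1, c1=-2, c2=1)
macro 3: S0 reads c1=-2 → after 2×micro: 2; S1 reads c1=-2 → after 1×micro: 2; S2 reads c2=1 → after 1×micro: 1 ⇒ (c0=2, c1=2, c2=1)
macro 4: S0 reads c1=2 → after 2×micro: 1; S1 reads c1=2 → after 1×micro: 2; S2 reads c2=1 → after 1×micro: 1 ⇒ (c0=1, c1=2, c2=1)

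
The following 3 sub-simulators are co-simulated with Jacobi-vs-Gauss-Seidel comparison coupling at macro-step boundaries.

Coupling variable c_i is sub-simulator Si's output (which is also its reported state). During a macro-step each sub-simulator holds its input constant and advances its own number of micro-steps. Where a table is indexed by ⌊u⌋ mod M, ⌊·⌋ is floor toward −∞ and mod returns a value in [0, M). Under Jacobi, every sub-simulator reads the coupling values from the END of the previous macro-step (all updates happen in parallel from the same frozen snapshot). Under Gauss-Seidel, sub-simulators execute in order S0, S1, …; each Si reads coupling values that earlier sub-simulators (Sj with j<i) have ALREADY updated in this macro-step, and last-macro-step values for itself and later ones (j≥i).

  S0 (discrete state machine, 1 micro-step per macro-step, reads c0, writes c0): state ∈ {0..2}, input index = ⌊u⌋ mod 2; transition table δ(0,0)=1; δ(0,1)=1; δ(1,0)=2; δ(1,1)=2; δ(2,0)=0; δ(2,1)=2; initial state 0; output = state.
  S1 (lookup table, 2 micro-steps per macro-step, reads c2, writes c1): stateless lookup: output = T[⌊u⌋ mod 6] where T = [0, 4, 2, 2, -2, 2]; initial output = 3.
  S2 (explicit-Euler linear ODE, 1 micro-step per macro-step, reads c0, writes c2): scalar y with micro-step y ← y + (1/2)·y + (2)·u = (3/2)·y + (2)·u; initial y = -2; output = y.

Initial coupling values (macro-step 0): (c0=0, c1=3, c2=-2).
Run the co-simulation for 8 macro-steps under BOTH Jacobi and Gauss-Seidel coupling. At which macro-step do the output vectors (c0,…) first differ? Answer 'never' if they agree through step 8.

first divergence at macro-step: 1

[Jacobi] macro 1: S0 reads c0=0 → after 1×micro: 1; S1 reads c2=-2 → after 2×micro: -2; S2 reads c0=0 → after 1×micro: -3 ⇒ (c0=1, c1=-2, c2=-3)
[Jacobi] macro 2: S0 reads c0=1 → after 1×micro: 2; S1 reads c2=-3 → after 2×micro: 2; S2 reads c0=1 → after 1×micro: -5/2 ⇒ (c0=2, c1=2, c2=-5/2)
[Jacobi] macro 3: S0 reads c0=2 → after 1×micro: 0; S1 reads c2=-5/2 → after 2×micro: 2; S2 reads c0=2 → after 1×micro: 1/4 ⇒ (c0=0, c1=2, c2=1/4)
[Jacobi] macro 4: S0 reads c0=0 → after 1×micro: 1; S1 reads c2=1/4 → after 2×micro: 0; S2 reads c0=0 → after 1×micro: 3/8 ⇒ (c0=1, c1=0, c2=3/8)
[Jacobi] macro 5: S0 reads c0=1 → after 1×micro: 2; S1 reads c2=3/8 → after 2×micro: 0; S2 reads c0=1 → after 1×micro: 41/16 ⇒ (c0=2, c1=0, c2=41/16)
[Jacobi] macro 6: S0 reads c0=2 → after 1×micro: 0; S1 reads c2=41/16 → after 2×micro: 2; S2 reads c0=2 → after 1×micro: 251/32 ⇒ (c0=0, c1=2, c2=251/32)
[Jacobi] macro 7: S0 reads c0=0 → after 1×micro: 1; S1 reads c2=251/32 → after 2×micro: 4; S2 reads c0=0 → after 1×micro: 753/64 ⇒ (c0=1, c1=4, c2=753/64)
[Jacobi] macro 8: S0 reads c0=1 → after 1×micro: 2; S1 reads c2=753/64 → after 2×micro: 2; S2 reads c0=1 → after 1×micro: 2515/128 ⇒ (c0=2, c1=2, c2=2515/128)
[Gauss-Seidel] macro 1: S0 reads c0=0 → after 1×micro: 1; S1 reads c2=-2 → after 2×micro: -2; S2 reads c0=1 → after 1×micro: -1 ⇒ (c0=1, c1=-2, c2=-1)
[Gauss-Seidel] macro 2: S0 reads c0=1 → after 1×micro: 2; S1 reads c2=-1 → after 2×micro: 2; S2 reads c0=2 → after 1×micro: 5/2 ⇒ (c0=2, c1=2, c2=5/2)
[Gauss-Seidel] macro 3: S0 reads c0=2 → after 1×micro: 0; S1 reads c2=5/2 → after 2×micro: 2; S2 reads c0=0 → after 1×micro: 15/4 ⇒ (c0=0, c1=2, c2=15/4)
[Gauss-Seidel] macro 4: S0 reads c0=0 → after 1×micro: 1; S1 reads c2=15/4 → after 2×micro: 2; S2 reads c0=1 → after 1×micro: 61/8 ⇒ (c0=1, c1=2, c2=61/8)
[Gauss-Seidel] macro 5: S0 reads c0=1 → after 1×micro: 2; S1 reads c2=61/8 → after 2×micro: 4; S2 reads c0=2 → after 1×micro: 247/16 ⇒ (c0=2, c1=4, c2=247/16)
[Gauss-Seidel] macro 6: S0 reads c0=2 → after 1×micro: 0; S1 reads c2=247/16 → after 2×micro: 2; S2 reads c0=0 → after 1×micro: 741/32 ⇒ (c0=0, c1=2, c2=741/32)
[Gauss-Seidel] macro 7: S0 reads c0=0 → after 1×micro: 1; S1 reads c2=741/32 → after 2×micro: 2; S2 reads c0=1 → after 1×micro: 2351/64 ⇒ (c0=1, c1=2, c2=2351/64)
[Gauss-Seidel] macro 8: S0 reads c0=1 → after 1×micro: 2; S1 reads c2=2351/64 → after 2×micro: 0; S2 reads c0=2 → after 1×micro: 7565/128 ⇒ (c0=2, c1=0, c2=7565/128)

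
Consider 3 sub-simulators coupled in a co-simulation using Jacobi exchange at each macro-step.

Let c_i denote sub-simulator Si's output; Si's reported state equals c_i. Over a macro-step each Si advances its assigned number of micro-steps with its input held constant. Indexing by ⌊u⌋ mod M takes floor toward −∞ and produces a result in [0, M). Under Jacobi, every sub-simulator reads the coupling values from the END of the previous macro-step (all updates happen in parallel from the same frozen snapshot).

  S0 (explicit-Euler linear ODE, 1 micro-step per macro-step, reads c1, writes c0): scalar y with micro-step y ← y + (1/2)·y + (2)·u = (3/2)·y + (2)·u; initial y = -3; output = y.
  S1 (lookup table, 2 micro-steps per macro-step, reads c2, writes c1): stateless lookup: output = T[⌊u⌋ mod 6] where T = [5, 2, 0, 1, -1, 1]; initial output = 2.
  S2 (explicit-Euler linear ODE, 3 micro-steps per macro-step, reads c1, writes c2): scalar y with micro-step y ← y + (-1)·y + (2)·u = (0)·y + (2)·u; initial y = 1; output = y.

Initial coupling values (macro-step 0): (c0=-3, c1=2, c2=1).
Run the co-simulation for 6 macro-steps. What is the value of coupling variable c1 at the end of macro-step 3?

c1 at macro-step 3 = -1

macro 1: S0 reads c1=2 → after 1×micro: -1/2; S1 reads c2=1 → after 2×micro: 2; S2 reads c1=2 → after 3×micro: 4 ⇒ (c0=-1/2, c1=2, c2=4)
macro 2: S0 reads c1=2 → after 1×micro: 13/4; S1 reads c2=4 → after 2×micro: -1; S2 reads c1=2 → after 3×micro: 4 ⇒ (c0=13/4, c1=-1, c2=4)
macro 3: S0 reads c1=-1 → after 1×micro: 23/8; S1 reads c2=4 → after 2×micro: -1; S2 reads c1=-1 → after 3×micro: -2 ⇒ (c0=23/8, c1=-1, c2=-2)
macro 4: S0 reads c1=-1 → after 1×micro: 37/16; S1 reads c2=-2 → after 2×micro: -1; S2 reads c1=-1 → after 3×micro: -2 ⇒ (c0=37/16, c1=-1, c2=-2)
macro 5: S0 reads c1=-1 → after 1×micro: 47/32; S1 reads c2=-2 → after 2×micro: -1; S2 reads c1=-1 → after 3×micro: -2 ⇒ (c0=47/32, c1=-1, c2=-2)
macro 6: S0 reads c1=-1 → after 1×micro: 13/64; S1 reads c2=-2 → after 2×micro: -1; S2 reads c1=-1 → after 3×micro: -2 ⇒ (c0=13/64, c1=-1, c2=-2)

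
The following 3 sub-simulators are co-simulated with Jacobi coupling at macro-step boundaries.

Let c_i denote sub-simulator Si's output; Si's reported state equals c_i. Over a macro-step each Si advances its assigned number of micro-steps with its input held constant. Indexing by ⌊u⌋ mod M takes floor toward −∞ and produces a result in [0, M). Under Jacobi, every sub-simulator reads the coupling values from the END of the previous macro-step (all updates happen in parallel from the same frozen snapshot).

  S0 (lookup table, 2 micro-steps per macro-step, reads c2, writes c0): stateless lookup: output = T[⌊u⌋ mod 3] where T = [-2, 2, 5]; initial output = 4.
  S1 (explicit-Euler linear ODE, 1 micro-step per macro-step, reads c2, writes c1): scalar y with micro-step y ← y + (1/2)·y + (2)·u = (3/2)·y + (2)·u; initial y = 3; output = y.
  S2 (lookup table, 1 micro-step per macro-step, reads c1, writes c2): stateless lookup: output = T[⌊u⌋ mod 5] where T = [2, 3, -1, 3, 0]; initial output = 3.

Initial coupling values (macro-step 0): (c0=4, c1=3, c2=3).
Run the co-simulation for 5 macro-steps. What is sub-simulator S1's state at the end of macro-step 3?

macro 1: S0 reads c2=3 → after 2×micro: -2; S1 reads c2=3 → after 1×micro: 21/2; S2 reads c1=3 → after 1×micro: 3 ⇒ (c0=-2, c1=21/2, c2=3)
macro 2: S0 reads c2=3 → after 2×micro: -2; S1 reads c2=3 → after 1×micro: 87/4; S2 reads c1=21/2 → after 1×micro: 2 ⇒ (c0=-2, c1=87/4, c2=2)
macro 3: S0 reads c2=2 → after 2×micro: 5; S1 reads c2=2 → after 1×micro: 293/8; S2 reads c1=87/4 → after 1×micro: 3 ⇒ (c0=5, c1=293/8, c2=3)
macro 4: S0 reads c2=3 → after 2×micro: -2; S1 reads c2=3 → after 1×micro: 975/16; S2 reads c1=293/8 → after 1×micro: 3 ⇒ (c0=-2, c1=975/16, c2=3)
macro 5: S0 reads c2=3 → after 2×micro: -2; S1 reads c2=3 → after 1×micro: 3117/32; S2 reads c1=975/16 → after 1×micro: 2 ⇒ (c0=-2, c1=3117/32, c2=2)

S1 state at macro-step 3 = 293/8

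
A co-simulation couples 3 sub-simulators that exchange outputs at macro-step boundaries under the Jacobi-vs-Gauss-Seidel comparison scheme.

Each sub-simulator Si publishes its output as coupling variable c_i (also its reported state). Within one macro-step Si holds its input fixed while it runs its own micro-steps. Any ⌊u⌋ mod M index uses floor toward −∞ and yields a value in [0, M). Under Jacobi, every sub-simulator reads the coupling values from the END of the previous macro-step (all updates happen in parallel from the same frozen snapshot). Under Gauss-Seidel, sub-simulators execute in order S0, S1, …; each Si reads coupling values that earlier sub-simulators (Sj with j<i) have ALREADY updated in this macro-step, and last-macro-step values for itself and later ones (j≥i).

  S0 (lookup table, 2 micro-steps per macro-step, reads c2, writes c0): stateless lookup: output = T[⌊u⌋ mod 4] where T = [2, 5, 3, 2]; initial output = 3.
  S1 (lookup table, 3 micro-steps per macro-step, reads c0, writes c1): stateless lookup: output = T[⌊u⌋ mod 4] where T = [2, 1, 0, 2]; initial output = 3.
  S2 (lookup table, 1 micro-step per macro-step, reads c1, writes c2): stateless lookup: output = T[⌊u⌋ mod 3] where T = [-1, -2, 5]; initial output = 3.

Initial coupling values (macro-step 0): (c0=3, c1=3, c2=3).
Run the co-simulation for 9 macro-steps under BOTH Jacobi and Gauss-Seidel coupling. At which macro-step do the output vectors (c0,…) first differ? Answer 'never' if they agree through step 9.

[Jacobi] macro 1: S0 reads c2=3 → after 2×micro: 2; S1 reads c0=3 → after 3×micro: 2; S2 reads c1=3 → after 1×micro: -1 ⇒ (c0=2, c1=2, c2=-1)
[Jacobi] macro 2: S0 reads c2=-1 → after 2×micro: 2; S1 reads c0=2 → after 3×micro: 0; S2 reads c1=2 → after 1×micro: 5 ⇒ (c0=2, c1=0, c2=5)
[Jacobi] macro 3: S0 reads c2=5 → after 2×micro: 5; S1 reads c0=2 → after 3×micro: 0; S2 reads c1=0 → after 1×micro: -1 ⇒ (c0=5, c1=0, c2=-1)
[Jacobi] macro 4: S0 reads c2=-1 → after 2×micro: 2; S1 reads c0=5 → after 3×micro: 1; S2 reads c1=0 → after 1×micro: -1 ⇒ (c0=2, c1=1, c2=-1)
[Jacobi] macro 5: S0 reads c2=-1 → after 2×micro: 2; S1 reads c0=2 → after 3×micro: 0; S2 reads c1=1 → after 1×micro: -2 ⇒ (c0=2, c1=0, c2=-2)
[Jacobi] macro 6: S0 reads c2=-2 → after 2×micro: 3; S1 reads c0=2 → after 3×micro: 0; S2 reads c1=0 → after 1×micro: -1 ⇒ (c0=3, c1=0, c2=-1)
[Jacobi] macro 7: S0 reads c2=-1 → after 2×micro: 2; S1 reads c0=3 → after 3×micro: 2; S2 reads c1=0 → after 1×micro: -1 ⇒ (c0=2, c1=2, c2=-1)
[Jacobi] macro 8: S0 reads c2=-1 → after 2×micro: 2; S1 reads c0=2 → after 3×micro: 0; S2 reads c1=2 → after 1×micro: 5 ⇒ (c0=2, c1=0, c2=5)
[Jacobi] macro 9: S0 reads c2=5 → after 2×micro: 5; S1 reads c0=2 → after 3×micro: 0; S2 reads c1=0 → after 1×micro: -1 ⇒ (c0=5, c1=0, c2=-1)
[Gauss-Seidel] macro 1: S0 reads c2=3 → after 2×micro: 2; S1 reads c0=2 → after 3×micro: 0; S2 reads c1=0 → after 1×micro: -1 ⇒ (c0=2, c1=0, c2=-1)
[Gauss-Seidel] macro 2: S0 reads c2=-1 → after 2×micro: 2; S1 reads c0=2 → after 3×micro: 0; S2 reads c1=0 → after 1×micro: -1 ⇒ (c0=2, c1=0, c2=-1)
[Gauss-Seidel] macro 3: S0 reads c2=-1 → after 2×micro: 2; S1 reads c0=2 → after 3×micro: 0; S2 reads c1=0 → after 1×micro: -1 ⇒ (c0=2, c1=0, c2=-1)
[Gauss-Seidel] macro 4: S0 reads c2=-1 → after 2×micro: 2; S1 reads c0=2 → after 3×micro: 0; S2 reads c1=0 → after 1×micro: -1 ⇒ (c0=2, c1=0, c2=-1)
[Gauss-Seidel] macro 5: S0 reads c2=-1 → after 2×micro: 2; S1 reads c0=2 → after 3×micro: 0; S2 reads c1=0 → after 1×micro: -1 ⇒ (c0=2, c1=0, c2=-1)
[Gauss-Seidel] macro 6: S0 reads c2=-1 → after 2×micro: 2; S1 reads c0=2 → after 3×micro: 0; S2 reads c1=0 → after 1×micro: -1 ⇒ (c0=2, c1=0, c2=-1)
[Gauss-Seidel] macro 7: S0 reads c2=-1 → after 2×micro: 2; S1 reads c0=2 → after 3×micro: 0; S2 reads c1=0 → after 1×micro: -1 ⇒ (c0=2, c1=0, c2=-1)
[Gauss-Seidel] macro 8: S0 reads c2=-1 → after 2×micro: 2; S1 reads c0=2 → after 3×micro: 0; S2 reads c1=0 → after 1×micro: -1 ⇒ (c0=2, c1=0, c2=-1)
[Gauss-Seidel] macro 9: S0 reads c2=-1 → after 2×micro: 2; S1 reads c0=2 → after 3×micro: 0; S2 reads c1=0 → after 1×micro: -1 ⇒ (c0=2, c1=0, c2=-1)

first divergence at macro-step: 1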